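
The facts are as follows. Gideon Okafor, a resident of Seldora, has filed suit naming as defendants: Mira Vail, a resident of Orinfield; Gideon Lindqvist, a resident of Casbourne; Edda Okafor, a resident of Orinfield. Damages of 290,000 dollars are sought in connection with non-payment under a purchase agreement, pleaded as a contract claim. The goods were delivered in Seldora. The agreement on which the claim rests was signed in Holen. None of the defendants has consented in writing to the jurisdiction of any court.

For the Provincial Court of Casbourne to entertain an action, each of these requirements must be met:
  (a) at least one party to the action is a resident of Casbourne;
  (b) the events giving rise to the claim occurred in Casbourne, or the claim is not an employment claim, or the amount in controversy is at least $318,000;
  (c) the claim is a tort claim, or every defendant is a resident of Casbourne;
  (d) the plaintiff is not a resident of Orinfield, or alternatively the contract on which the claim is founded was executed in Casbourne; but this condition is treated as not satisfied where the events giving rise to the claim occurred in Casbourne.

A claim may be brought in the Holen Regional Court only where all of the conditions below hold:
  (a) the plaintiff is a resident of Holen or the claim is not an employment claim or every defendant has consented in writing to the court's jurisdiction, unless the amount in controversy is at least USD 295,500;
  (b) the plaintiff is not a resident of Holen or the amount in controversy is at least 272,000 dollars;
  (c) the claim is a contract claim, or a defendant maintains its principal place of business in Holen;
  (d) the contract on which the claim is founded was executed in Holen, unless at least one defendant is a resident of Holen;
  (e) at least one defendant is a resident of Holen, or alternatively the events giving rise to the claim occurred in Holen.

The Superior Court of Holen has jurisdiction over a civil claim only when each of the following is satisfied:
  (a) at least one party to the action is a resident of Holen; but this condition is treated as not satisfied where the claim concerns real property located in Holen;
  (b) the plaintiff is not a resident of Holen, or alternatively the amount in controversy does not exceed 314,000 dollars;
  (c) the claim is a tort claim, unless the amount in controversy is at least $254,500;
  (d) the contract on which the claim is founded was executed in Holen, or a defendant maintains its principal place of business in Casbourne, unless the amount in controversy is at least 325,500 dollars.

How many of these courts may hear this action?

0

The Provincial Court of Casbourne:
  (a) Gideon Lindqvist resides in Casbourne. Condition met.
  (b) The claim is a contract claim, not an employment claim — that alternative is enough. Condition met.
  (c) The claim is a contract claim, not a tort claim; the defendants reside as follows — Mira Vail in Orinfield, Gideon Lindqvist in Casbourne, Edda Okafor in Orinfield — not all in Casbourne — every alternative fails. Fails.
  (d) The plaintiff resides in Seldora, which is not Orinfield, so one alternative holds. The carve-out does not apply: the operative events occurred in Seldora, not Casbourne. Met.
  → The court lacks jurisdiction.
The Holen Regional Court:
  (a) The claim is a contract claim, not an employment claim, which satisfies one of the alternatives. Satisfied.
  (b) The plaintiff resides in Seldora, which is not Holen, so this disjunct is met. Satisfied.
  (c) The claim is a contract claim — that alternative is enough. Satisfied.
  (d) The contract was executed in Holen. Met.
  (e) No defendant resides in Holen (they reside in Orinfield, Casbourne, Orinfield); the operative events occurred in Seldora, not Holen — no alternative holds. Not satisfied.
  → No jurisdiction.
The Superior Court of Holen:
  (a) No party resides in Holen. Not satisfied.
  (b) The plaintiff resides in Seldora, which is not Holen, so this disjunct is met. Satisfied.
  (c) The claim is a contract claim, not a tort claim. But the amount in controversy is $290,000, which meets the $254,500 floor, and the 'unless' clause therefore excuses the requirement. Satisfied.
  (d) The contract was executed in Holen — that alternative is enough. Condition met.
  → At least one condition fails; no jurisdiction.
No court satisfies all of its conditions.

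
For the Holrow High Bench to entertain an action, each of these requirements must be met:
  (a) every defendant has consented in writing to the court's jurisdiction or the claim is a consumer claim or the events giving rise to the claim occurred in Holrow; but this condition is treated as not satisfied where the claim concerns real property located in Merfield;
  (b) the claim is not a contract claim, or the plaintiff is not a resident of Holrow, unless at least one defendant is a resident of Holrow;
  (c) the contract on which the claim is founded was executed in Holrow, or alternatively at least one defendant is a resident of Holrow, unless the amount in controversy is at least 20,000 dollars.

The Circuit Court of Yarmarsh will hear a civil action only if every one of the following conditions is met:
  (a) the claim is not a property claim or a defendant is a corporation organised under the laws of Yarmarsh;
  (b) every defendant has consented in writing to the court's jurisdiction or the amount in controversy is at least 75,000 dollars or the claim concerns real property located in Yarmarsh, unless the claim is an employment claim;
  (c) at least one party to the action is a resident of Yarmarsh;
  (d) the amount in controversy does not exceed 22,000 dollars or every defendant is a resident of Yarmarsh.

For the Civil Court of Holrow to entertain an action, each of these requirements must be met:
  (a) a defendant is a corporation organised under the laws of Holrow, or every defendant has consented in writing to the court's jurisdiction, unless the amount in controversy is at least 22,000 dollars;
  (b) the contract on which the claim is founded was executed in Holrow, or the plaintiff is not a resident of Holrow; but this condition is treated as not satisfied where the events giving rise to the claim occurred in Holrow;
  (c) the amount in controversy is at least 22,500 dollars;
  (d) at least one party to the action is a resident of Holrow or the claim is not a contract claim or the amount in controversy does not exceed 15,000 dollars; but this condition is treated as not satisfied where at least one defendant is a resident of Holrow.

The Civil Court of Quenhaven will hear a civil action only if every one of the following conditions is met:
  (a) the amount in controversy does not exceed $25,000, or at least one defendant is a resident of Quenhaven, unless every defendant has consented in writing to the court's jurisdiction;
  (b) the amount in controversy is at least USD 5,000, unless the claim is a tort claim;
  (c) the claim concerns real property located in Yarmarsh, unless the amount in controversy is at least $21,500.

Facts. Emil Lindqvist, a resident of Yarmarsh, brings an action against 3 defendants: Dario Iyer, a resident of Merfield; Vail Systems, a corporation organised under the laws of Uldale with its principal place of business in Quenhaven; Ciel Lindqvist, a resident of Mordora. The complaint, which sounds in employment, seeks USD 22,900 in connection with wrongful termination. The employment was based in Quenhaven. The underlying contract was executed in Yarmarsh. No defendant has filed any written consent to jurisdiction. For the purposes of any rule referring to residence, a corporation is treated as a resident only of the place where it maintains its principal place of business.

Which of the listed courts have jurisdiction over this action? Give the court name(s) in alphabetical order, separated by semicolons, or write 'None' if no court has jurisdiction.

the Civil Court of Holrow; the Civil Court of Quenhaven

The Holrow High Bench:
  (a) No such written consent has been filed; the claim is an employment claim, not a consumer claim; the operative events occurred in Quenhaven, not Holrow — none of the alternatives is met. Fails.
  (b) The claim is an employment claim, not a contract claim, so one alternative holds. Satisfied.
  (c) The contract was executed in Yarmarsh, not Holrow; no defendant resides in Holrow (they reside in Merfield, Quenhaven, Mordora) — no alternative holds. But the amount in controversy is $22,900, which meets the $20,000 floor, and the 'unless' clause therefore excuses the requirement. Met.
  → The court lacks jurisdiction.
The Circuit Court of Yarmarsh:
  (a) The claim is an employment claim, not a property claim — that alternative is enough. Met.
  (b) No such written consent has been filed; the amount in controversy is USD 22,900, below the $75,000 floor; the claim does not concern real property — none of the alternatives is met. The proviso rescues it, though: the claim is an employment claim. Condition met.
  (c) Emil Lindqvist resides in Yarmarsh. Satisfied.
  (d) The amount in controversy is $22,900, above the $22,000 ceiling; the defendants reside as follows — Dario Iyer in Merfield, Vail Systems in Quenhaven, Ciel Lindqvist in Mordora — not all in Yarmarsh — none of the alternatives is met. Not satisfied.
  → Not every requirement is met — no jurisdiction.
The Civil Court of Holrow:
  (a) The corporate defendant(s) are organised in Uldale, not Holrow; no such written consent has been filed — none of the alternatives is met. But the amount in controversy is 22,900 dollars, which meets the 22,000 dollars floor, and the 'unless' clause therefore excuses the requirement. Met.
  (b) The plaintiff resides in Yarmarsh, which is not Holrow, so one alternative holds. The carve-out does not apply: the operative events occurred in Quenhaven, not Holrow. Condition met.
  (c) The amount in controversy is 22,900 dollars, which meets the $22,500 floor. Condition met.
  (d) The claim is an employment claim, not a contract claim, which satisfies one of the alternatives. And the carve-out is inapplicable — no defendant resides in Holrow (they reside in Merfield, Quenhaven, Mordora). Met.
  → The court has jurisdiction.
The Civil Court of Quenhaven:
  (a) The amount in controversy is USD 22,900, within the $25,000 ceiling, so this disjunct is met. Met.
  (b) The amount in controversy is $22,900, which meets the USD 5,000 floor. Condition met.
  (c) The claim does not concern real property. But the amount in controversy is USD 22,900, which meets the 21,500 dollars floor, and the 'unless' clause therefore excuses the requirement. Condition met.
  → All conditions met; jurisdiction exists.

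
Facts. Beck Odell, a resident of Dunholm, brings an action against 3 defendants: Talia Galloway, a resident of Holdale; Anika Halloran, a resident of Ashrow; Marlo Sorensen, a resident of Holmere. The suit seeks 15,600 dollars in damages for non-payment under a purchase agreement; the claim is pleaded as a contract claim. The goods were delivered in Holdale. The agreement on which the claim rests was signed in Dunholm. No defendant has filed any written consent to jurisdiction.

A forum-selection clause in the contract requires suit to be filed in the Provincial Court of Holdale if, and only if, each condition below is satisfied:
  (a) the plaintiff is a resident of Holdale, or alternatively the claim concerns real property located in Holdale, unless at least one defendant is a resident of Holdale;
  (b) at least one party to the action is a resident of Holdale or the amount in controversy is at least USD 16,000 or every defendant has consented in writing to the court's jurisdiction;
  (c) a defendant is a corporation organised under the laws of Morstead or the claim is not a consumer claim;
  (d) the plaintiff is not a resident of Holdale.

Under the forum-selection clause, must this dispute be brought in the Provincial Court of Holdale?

Yes

The Provincial Court of Holdale:
  (a) The plaintiff resides in Dunholm, not Holdale; the claim does not concern real property — no alternative holds. However, Talia Galloway resides in Holdale, so the 'unless' proviso supplies this condition. Satisfied.
  (b) Talia Galloway resides in Holdale, which satisfies one of the alternatives. Condition met.
  (c) The claim is a contract claim, not a consumer claim, so one alternative holds. Satisfied.
  (d) The plaintiff resides in Dunholm, which is not Holdale. Met.
  → The clause applies.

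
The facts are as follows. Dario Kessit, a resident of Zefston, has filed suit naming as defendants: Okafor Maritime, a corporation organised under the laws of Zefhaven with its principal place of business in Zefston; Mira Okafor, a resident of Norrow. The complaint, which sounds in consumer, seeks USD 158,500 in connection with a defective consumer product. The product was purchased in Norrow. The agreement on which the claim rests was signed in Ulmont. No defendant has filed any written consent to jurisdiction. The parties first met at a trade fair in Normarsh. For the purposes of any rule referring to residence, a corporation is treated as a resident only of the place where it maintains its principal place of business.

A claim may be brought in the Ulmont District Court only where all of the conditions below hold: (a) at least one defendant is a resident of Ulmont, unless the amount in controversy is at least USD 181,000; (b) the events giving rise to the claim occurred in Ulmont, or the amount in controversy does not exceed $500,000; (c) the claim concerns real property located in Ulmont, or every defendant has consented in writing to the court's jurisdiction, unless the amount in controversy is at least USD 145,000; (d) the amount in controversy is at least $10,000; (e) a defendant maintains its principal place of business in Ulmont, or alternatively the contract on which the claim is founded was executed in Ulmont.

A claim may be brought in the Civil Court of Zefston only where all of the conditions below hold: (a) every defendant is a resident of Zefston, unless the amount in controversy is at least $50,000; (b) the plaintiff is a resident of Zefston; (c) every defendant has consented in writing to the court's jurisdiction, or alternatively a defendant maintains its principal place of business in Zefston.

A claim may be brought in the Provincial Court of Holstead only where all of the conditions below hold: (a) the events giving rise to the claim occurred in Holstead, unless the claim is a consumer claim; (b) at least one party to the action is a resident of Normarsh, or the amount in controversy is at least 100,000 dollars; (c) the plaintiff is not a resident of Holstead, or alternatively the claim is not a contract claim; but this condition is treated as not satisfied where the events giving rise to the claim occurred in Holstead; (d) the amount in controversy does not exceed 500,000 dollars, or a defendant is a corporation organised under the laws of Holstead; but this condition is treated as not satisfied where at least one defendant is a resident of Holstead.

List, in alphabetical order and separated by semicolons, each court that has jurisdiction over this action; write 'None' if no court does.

the Civil Court of Zefston; the Provincial Court of Holstead

The Ulmont District Court:
  (a) No defendant resides in Ulmont (they reside in Zefston, Norrow). And the amount in controversy is $158,500, below the 181,000 dollars floor, so the proviso does not save it. Not satisfied.
  (b) The amount in controversy is 158,500 dollars, within the 500,000 dollars ceiling, so this disjunct is met. Satisfied.
  (c) The claim does not concern real property; no such written consent has been filed — no alternative holds. But the amount in controversy is $158,500, which meets the $145,000 floor, and the 'unless' clause therefore excuses the requirement. Met.
  (d) The amount in controversy is $158,500, which meets the USD 10,000 floor. Condition met.
  (e) The contract was executed in Ulmont — that alternative is enough. Met.
  → At least one condition fails; no jurisdiction.
The Civil Court of Zefston:
  (a) The defendants reside as follows — Okafor Maritime in Zefston, Mira Okafor in Norrow — not all in Zefston. However, the amount in controversy is $158,500, which meets the $50,000 floor, so the 'unless' proviso supplies this condition. Met.
  (b) The plaintiff resides in Zefston. Satisfied.
  (c) Okafor Maritime has its principal place of business in Zefston, so this disjunct is met. Met.
  → Every requirement is satisfied — jurisdiction.
The Provincial Court of Holstead:
  (a) The operative events occurred in Norrow, not Holstead. However, the claim is a consumer claim, so the 'unless' proviso supplies this condition. Condition met.
  (b) The amount in controversy is USD 158,500, which meets the 100,000 dollars floor, which satisfies one of the alternatives. Condition met.
  (c) The plaintiff resides in Zefston, which is not Holstead — that alternative is enough. And the carve-out is inapplicable — the operative events occurred in Norrow, not Holstead. Met.
  (d) The amount in controversy is USD 158,500, within the USD 500,000 ceiling, which satisfies one of the alternatives. And the carve-out is inapplicable — no defendant resides in Holstead (they reside in Zefston, Norrow). Satisfied.
  → All conditions met; jurisdiction exists.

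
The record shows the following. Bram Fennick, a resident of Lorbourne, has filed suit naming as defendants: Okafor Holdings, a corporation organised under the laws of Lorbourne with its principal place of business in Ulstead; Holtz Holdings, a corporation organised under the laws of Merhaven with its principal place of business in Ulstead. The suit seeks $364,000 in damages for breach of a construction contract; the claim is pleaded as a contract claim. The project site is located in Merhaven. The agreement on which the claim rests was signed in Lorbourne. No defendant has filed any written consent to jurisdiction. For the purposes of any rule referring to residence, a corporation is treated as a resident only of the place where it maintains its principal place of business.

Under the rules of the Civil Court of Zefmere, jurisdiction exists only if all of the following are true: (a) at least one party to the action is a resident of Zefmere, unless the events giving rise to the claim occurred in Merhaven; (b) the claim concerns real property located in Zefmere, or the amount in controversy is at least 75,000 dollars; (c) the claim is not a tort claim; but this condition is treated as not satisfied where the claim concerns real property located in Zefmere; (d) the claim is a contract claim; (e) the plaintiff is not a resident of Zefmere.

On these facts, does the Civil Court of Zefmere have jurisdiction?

Yes

The Civil Court of Zefmere:
  (a) No party resides in Zefmere. But the operative events occurred in Merhaven, and the 'unless' clause therefore excuses the requirement. Met.
  (b) The amount in controversy is USD 364,000, which meets the USD 75,000 floor, so one alternative holds. Met.
  (c) The claim is a contract claim, not a tort claim. The carve-out does not apply: the claim does not concern real property. Satisfied.
  (d) The claim is a contract claim. Satisfied.
  (e) The plaintiff resides in Lorbourne, which is not Zefmere. Condition met.
  → Every requirement is satisfied — jurisdiction.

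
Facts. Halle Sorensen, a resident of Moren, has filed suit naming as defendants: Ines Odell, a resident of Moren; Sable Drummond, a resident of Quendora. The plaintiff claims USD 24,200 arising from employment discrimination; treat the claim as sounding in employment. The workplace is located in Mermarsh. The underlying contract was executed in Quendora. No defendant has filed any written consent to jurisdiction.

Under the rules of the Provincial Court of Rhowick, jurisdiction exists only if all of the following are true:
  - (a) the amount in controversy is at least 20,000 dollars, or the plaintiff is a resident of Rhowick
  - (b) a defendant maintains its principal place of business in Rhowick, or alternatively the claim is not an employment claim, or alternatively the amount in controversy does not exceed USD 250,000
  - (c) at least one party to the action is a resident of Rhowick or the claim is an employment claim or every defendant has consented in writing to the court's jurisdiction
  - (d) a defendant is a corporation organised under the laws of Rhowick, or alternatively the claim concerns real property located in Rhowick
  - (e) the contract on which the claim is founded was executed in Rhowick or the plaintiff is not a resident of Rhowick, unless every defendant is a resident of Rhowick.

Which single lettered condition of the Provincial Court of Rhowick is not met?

The Provincial Court of Rhowick:
  (a) The amount in controversy is USD 24,200, which meets the $20,000 floor, which satisfies one of the alternatives. Met.
  (b) The amount in controversy is $24,200, within the $250,000 ceiling, so this disjunct is met. Condition met.
  (c) The claim is an employment claim — that alternative is enough. Met.
  (d) No defendant is a corporation; the claim does not concern real property — none of the alternatives is met. Condition not met.
  (e) The plaintiff resides in Moren, which is not Rhowick, which satisfies one of the alternatives. Met.
Only condition (d) fails.

(d)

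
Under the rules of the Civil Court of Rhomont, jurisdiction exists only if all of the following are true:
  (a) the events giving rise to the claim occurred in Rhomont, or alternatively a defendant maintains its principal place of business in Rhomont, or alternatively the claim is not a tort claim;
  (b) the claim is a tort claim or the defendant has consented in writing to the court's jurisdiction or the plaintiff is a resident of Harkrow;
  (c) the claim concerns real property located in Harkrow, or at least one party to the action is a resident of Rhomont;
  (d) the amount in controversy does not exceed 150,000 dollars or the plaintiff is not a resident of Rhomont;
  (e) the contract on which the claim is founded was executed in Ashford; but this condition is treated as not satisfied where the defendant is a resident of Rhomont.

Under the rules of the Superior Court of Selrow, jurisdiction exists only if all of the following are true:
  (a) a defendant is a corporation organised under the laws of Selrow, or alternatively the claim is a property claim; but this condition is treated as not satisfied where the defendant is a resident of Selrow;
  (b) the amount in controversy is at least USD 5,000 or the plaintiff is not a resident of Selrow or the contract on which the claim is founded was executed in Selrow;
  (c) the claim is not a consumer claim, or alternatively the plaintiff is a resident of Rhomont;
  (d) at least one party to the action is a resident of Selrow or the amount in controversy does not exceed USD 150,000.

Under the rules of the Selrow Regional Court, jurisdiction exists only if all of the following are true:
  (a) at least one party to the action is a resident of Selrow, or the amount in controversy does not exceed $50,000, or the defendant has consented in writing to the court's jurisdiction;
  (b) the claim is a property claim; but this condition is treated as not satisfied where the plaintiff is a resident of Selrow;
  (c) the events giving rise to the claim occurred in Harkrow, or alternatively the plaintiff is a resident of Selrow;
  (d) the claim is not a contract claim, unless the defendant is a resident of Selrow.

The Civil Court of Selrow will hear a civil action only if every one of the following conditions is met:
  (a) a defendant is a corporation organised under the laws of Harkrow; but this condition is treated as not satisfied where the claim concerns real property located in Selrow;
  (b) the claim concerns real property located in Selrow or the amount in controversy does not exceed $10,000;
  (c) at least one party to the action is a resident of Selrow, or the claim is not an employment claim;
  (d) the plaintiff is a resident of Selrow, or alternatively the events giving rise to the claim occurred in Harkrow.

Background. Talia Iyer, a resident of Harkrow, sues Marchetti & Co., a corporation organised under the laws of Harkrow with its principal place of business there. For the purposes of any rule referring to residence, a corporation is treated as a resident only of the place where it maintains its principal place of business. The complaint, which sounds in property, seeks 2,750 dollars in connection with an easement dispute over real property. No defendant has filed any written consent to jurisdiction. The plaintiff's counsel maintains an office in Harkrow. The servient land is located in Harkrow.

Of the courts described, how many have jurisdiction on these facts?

3

The Civil Court of Rhomont:
  (a) The claim is a property claim, not a tort claim, which satisfies one of the alternatives. Condition met.
  (b) The plaintiff resides in Harkrow, so one alternative holds. Condition met.
  (c) The property lies in Harkrow, so this disjunct is met. Satisfied.
  (d) The amount in controversy is USD 2,750, within the 150,000 dollars ceiling — that alternative is enough. Condition met.
  (e) No contract (and hence no place of execution) is alleged. Not satisfied.
  → Not every requirement is met — no jurisdiction.
The Superior Court of Selrow:
  (a) The claim is a property claim, so one alternative holds. The carve-out does not apply: the defendant resides in Harkrow, not Selrow. Satisfied.
  (b) The plaintiff resides in Harkrow, which is not Selrow, which satisfies one of the alternatives. Met.
  (c) The claim is a property claim, not a consumer claim, which satisfies one of the alternatives. Met.
  (d) The amount in controversy is $2,750, within the 150,000 dollars ceiling, so one alternative holds. Satisfied.
  → Every requirement is satisfied — jurisdiction.
The Selrow Regional Court:
  (a) The amount in controversy is USD 2,750, within the USD 50,000 ceiling, so this disjunct is met. Condition met.
  (b) The claim is a property claim. And the carve-out is inapplicable — the plaintiff resides in Harkrow, not Selrow. Satisfied.
  (c) The operative events occurred in Harkrow, so one alternative holds. Met.
  (d) The claim is a property claim, not a contract claim. Satisfied.
  → Jurisdiction lies.
The Civil Court of Selrow:
  (a) Marchetti & Co. is organised under the laws of Harkrow. And the carve-out is inapplicable — the property lies in Harkrow, not Selrow. Condition met.
  (b) The amount in controversy is USD 2,750, within the USD 10,000 ceiling, so this disjunct is met. Condition met.
  (c) The claim is a property claim, not an employment claim, so one alternative holds. Satisfied.
  (d) The operative events occurred in Harkrow, which satisfies one of the alternatives. Condition met.
  → Every requirement is satisfied — jurisdiction.
Courts with jurisdiction: the Superior Court of Selrow, the Selrow Regional Court, the Civil Court of Selrow — 3 in total.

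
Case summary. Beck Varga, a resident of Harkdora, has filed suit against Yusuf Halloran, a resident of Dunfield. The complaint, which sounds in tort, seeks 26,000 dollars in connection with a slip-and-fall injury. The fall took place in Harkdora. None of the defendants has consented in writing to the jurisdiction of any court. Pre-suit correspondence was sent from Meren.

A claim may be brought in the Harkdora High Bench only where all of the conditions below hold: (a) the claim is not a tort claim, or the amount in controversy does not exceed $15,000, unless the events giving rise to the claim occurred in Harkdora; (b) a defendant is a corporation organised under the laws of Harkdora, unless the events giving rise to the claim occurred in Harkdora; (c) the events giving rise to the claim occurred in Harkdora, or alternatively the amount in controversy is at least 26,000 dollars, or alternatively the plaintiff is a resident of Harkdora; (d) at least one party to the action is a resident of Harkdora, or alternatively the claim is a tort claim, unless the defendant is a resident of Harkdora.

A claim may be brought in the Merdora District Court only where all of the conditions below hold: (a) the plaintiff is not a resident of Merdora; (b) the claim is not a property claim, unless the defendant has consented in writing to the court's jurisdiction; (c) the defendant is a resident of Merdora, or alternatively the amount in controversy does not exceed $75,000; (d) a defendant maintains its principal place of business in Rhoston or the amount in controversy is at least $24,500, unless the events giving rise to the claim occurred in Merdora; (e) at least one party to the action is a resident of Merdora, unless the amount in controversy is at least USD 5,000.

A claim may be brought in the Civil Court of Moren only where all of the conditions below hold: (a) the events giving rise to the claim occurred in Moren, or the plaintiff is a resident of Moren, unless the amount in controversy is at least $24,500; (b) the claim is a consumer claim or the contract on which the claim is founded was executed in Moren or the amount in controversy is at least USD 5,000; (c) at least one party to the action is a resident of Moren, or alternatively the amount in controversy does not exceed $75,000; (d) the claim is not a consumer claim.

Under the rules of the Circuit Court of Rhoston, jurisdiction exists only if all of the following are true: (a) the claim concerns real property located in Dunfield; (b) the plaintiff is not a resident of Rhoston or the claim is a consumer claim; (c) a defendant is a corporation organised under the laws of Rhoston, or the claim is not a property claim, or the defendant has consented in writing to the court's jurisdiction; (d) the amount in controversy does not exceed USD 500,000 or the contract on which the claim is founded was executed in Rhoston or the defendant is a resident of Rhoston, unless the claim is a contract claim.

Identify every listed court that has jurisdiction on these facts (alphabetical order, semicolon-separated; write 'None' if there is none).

The Harkdora High Bench:
  (a) The claim is a tort claim; the amount in controversy is USD 26,000, above the USD 15,000 ceiling — no alternative holds. However, the operative events occurred in Harkdora, so the 'unless' proviso supplies this condition. Met.
  (b) No defendant is a corporation. However, the operative events occurred in Harkdora, so the 'unless' proviso supplies this condition. Condition met.
  (c) The operative events occurred in Harkdora, so one alternative holds. Met.
  (d) Beck Varga resides in Harkdora — that alternative is enough. Satisfied.
  → Jurisdiction lies.
The Merdora District Court:
  (a) The plaintiff resides in Harkdora, which is not Merdora. Met.
  (b) The claim is a tort claim, not a property claim. Satisfied.
  (c) The amount in controversy is $26,000, within the USD 75,000 ceiling, so this disjunct is met. Satisfied.
  (d) The amount in controversy is $26,000, which meets the $24,500 floor, so this disjunct is met. Condition met.
  (e) No party resides in Merdora. The proviso rescues it, though: the amount in controversy is $26,000, which meets the USD 5,000 floor. Condition met.
  → Jurisdiction lies.
The Civil Court of Moren:
  (a) The operative events occurred in Harkdora, not Moren; the plaintiff resides in Harkdora, not Moren — no alternative holds. However, the amount in controversy is $26,000, which meets the 24,500 dollars floor, so the 'unless' proviso supplies this condition. Met.
  (b) The amount in controversy is USD 26,000, which meets the $5,000 floor, so one alternative holds. Met.
  (c) The amount in controversy is 26,000 dollars, within the $75,000 ceiling, so this disjunct is met. Met.
  (d) The claim is a tort claim, not a consumer claim. Satisfied.
  → Every requirement is satisfied — jurisdiction.
The Circuit Court of Rhoston:
  (a) The claim does not concern real property. Not satisfied.
  (b) The plaintiff resides in Harkdora, which is not Rhoston, so this disjunct is met. Satisfied.
  (c) The claim is a tort claim, not a property claim, so one alternative holds. Condition met.
  (d) The amount in controversy is $26,000, within the 500,000 dollars ceiling, so one alternative holds. Condition met.
  → Not every requirement is met — no jurisdiction.

the Civil Court of Moren; the Harkdora High Bench; the Merdora District Court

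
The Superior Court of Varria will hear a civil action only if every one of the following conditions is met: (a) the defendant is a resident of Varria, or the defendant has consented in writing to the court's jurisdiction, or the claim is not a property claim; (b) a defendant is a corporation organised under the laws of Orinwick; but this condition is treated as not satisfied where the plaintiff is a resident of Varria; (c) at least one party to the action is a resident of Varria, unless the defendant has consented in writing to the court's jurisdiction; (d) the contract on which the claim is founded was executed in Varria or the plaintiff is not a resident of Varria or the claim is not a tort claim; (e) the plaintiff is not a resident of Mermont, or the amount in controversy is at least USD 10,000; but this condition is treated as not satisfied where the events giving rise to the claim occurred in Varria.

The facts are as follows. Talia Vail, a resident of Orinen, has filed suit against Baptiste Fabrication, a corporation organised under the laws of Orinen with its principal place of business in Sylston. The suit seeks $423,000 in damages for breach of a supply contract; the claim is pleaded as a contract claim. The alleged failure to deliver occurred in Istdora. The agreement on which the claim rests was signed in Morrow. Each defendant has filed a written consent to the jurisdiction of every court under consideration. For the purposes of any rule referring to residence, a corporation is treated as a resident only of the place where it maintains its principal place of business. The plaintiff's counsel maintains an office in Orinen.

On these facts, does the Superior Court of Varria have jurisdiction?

No

The Superior Court of Varria:
  (a) Every defendant has filed written consent, so one alternative holds. Condition met.
  (b) The corporate defendant(s) are organised in Orinen, not Orinwick. Fails.
  (c) No party resides in Varria. The proviso rescues it, though: every defendant has filed written consent. Satisfied.
  (d) The plaintiff resides in Orinen, which is not Varria, so one alternative holds. Condition met.
  (e) The plaintiff resides in Orinen, which is not Mermont, which satisfies one of the alternatives. And the carve-out is inapplicable — the operative events occurred in Istdora, not Varria. Met.
  → Not every requirement is met — no jurisdiction.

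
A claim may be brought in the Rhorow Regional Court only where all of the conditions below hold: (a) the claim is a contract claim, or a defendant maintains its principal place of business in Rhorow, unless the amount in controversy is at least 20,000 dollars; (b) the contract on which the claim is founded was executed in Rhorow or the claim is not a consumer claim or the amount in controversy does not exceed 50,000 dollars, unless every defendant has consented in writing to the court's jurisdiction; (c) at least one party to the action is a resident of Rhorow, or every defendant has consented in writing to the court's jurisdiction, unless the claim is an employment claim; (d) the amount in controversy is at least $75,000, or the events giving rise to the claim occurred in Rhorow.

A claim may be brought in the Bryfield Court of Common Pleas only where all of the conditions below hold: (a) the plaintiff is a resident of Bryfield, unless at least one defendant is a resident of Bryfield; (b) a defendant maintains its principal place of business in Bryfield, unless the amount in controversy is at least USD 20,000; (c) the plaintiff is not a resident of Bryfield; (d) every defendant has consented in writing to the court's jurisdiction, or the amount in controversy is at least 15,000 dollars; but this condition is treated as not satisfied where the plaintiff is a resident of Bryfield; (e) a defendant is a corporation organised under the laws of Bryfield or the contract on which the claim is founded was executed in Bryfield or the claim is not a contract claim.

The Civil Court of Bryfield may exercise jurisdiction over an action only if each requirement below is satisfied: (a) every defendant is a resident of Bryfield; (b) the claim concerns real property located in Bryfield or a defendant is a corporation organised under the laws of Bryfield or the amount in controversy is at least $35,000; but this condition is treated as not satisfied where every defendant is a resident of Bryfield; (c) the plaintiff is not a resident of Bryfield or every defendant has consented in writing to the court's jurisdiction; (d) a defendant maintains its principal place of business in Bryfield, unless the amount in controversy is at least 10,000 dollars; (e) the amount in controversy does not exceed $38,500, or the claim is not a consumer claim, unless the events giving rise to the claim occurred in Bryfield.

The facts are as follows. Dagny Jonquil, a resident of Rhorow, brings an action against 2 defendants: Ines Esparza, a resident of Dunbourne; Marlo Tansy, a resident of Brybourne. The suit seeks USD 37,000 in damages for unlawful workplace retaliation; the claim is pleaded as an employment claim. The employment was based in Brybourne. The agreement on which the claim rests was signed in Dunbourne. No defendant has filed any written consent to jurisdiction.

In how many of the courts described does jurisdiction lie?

0

The Rhorow Regional Court:
  (a) The claim is an employment claim, not a contract claim; no defendant is a corporation — none of the alternatives is met. The proviso rescues it, though: the amount in controversy is USD 37,000, which meets the 20,000 dollars floor. Condition met.
  (b) The claim is an employment claim, not a consumer claim, so this disjunct is met. Met.
  (c) Dagny Jonquil resides in Rhorow — that alternative is enough. Met.
  (d) The amount in controversy is $37,000, below the $75,000 floor; the operative events occurred in Brybourne, not Rhorow — every alternative fails. Fails.
  → The court lacks jurisdiction.
The Bryfield Court of Common Pleas:
  (a) The plaintiff resides in Rhorow, not Bryfield. And no defendant resides in Bryfield (they reside in Dunbourne, Brybourne), so the proviso does not save it. Not satisfied.
  (b) No defendant is a corporation. The proviso rescues it, though: the amount in controversy is USD 37,000, which meets the 20,000 dollars floor. Met.
  (c) The plaintiff resides in Rhorow, which is not Bryfield. Satisfied.
  (d) The amount in controversy is 37,000 dollars, which meets the 15,000 dollars floor, which satisfies one of the alternatives. The exception is not triggered, since the plaintiff resides in Rhorow, not Bryfield. Condition met.
  (e) The claim is an employment claim, not a contract claim — that alternative is enough. Condition met.
  → The court lacks jurisdiction.
The Civil Court of Bryfield:
  (a) The defendants reside as follows — Ines Esparza in Dunbourne, Marlo Tansy in Brybourne — not all in Bryfield. Condition not met.
  (b) The amount in controversy is USD 37,000, which meets the USD 35,000 floor, so this disjunct is met. The exception is not triggered, since the defendants reside as follows — Ines Esparza in Dunbourne, Marlo Tansy in Brybourne — not all in Bryfield. Condition met.
  (c) The plaintiff resides in Rhorow, which is not Bryfield, so this disjunct is met. Met.
  (d) No defendant is a corporation. The proviso rescues it, though: the amount in controversy is USD 37,000, which meets the 10,000 dollars floor. Condition met.
  (e) The amount in controversy is 37,000 dollars, within the USD 38,500 ceiling, so this disjunct is met. Condition met.
  → Not every requirement is met — no jurisdiction.
No court satisfies all of its conditions.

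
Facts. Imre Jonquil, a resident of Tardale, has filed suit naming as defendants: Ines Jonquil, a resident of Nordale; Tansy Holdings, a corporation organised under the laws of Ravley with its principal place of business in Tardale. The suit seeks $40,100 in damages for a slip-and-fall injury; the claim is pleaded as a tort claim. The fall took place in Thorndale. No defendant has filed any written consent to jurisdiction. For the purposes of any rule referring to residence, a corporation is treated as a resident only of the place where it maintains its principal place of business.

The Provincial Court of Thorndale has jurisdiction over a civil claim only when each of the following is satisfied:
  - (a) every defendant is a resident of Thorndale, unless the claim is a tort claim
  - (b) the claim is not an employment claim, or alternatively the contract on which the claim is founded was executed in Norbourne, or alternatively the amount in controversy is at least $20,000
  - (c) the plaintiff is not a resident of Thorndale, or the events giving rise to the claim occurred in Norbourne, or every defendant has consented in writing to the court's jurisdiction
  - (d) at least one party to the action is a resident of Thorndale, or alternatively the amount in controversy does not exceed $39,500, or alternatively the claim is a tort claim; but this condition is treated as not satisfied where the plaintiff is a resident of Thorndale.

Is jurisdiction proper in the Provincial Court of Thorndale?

The Provincial Court of Thorndale:
  (a) The defendants reside as follows — Ines Jonquil in Nordale, Tansy Holdings in Tardale — not all in Thorndale. But the claim is a tort claim, and the 'unless' clause therefore excuses the requirement. Met.
  (b) The claim is a tort claim, not an employment claim, which satisfies one of the alternatives. Satisfied.
  (c) The plaintiff resides in Tardale, which is not Thorndale — that alternative is enough. Condition met.
  (d) The claim is a tort claim — that alternative is enough. The carve-out does not apply: the plaintiff resides in Tardale, not Thorndale. Condition met.
  → The court has jurisdiction.

Yes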